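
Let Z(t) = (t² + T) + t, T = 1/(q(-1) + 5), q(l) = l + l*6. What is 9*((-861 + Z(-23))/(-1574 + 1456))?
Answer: 6399/236 ≈ 27.114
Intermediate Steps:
q(l) = 7*l (q(l) = l + 6*l = 7*l)
T = -½ (T = 1/(7*(-1) + 5) = 1/(-7 + 5) = 1/(-2) = -½ ≈ -0.50000)
Z(t) = -½ + t + t² (Z(t) = (t² - ½) + t = (-½ + t²) + t = -½ + t + t²)
9*((-861 + Z(-23))/(-1574 + 1456)) = 9*((-861 + (-½ - 23 + (-23)²))/(-1574 + 1456)) = 9*((-861 + (-½ - 23 + 529))/(-118)) = 9*((-861 + 1011/2)*(-1/118)) = 9*(-711/2*(-1/118)) = 9*(711/236) = 6399/236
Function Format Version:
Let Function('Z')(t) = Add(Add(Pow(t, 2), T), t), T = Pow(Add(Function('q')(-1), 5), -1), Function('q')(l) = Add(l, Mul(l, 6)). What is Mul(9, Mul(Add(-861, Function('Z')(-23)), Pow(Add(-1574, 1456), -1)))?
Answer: Rational(6399, 236) ≈ 27.114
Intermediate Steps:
Function('q')(l) = Mul(7, l) (Function('q')(l) = Add(l, Mul(6, l)) = Mul(7, l))
T = Rational(-1, 2) (T = Pow(Add(Mul(7, -1), 5), -1) = Pow(Add(-7, 5), -1) = Pow(-2, -1) = Rational(-1, 2) ≈ -0.50000)
Function('Z')(t) = Add(Rational(-1, 2), t, Pow(t, 2)) (Function('Z')(t) = Add(Add(Pow(t, 2), Rational(-1, 2)), t) = Add(Add(Rational(-1, 2), Pow(t, 2)), t) = Add(Rational(-1, 2), t, Pow(t, 2)))
Mul(9, Mul(Add(-861, Function('Z')(-23)), Pow(Add(-1574, 1456), -1))) = Mul(9, Mul(Add(-861, Add(Rational(-1, 2), -23, Pow(-23, 2))), Pow(Add(-1574, 1456), -1))) = Mul(9, Mul(Add(-861, Add(Rational(-1, 2), -23, 529)), Pow(-118, -1))) = Mul(9, Mul(Add(-861, Rational(1011, 2)), Rational(-1, 118))) = Mul(9, Mul(Rational(-711, 2), Rational(-1, 118))) = Mul(9, Rational(711, 236)) = Rational(6399, 236)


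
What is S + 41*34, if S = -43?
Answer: 1351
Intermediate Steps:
S + 41*34 = -43 + 41*34 = -43 + 1394 = 1351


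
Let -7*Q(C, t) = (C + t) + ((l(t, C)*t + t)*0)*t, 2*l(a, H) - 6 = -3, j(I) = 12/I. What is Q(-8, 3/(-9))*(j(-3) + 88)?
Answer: 100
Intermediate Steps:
l(a, H) = 3/2 (l(a, H) = 3 + (1/2)*(-3) = 3 - 3/2 = 3/2)
Q(C, t) = -C/7 - t/7 (Q(C, t) = -((C + t) + ((3*t/2 + t)*0)*t)/7 = -((C + t) + ((5*t/2)*0)*t)/7 = -((C + t) + 0*t)/7 = -((C + t) + 0)/7 = -(C + t)/7 = -C/7 - t/7)
Q(-8, 3/(-9))*(j(-3) + 88) = (-1/7*(-8) - 3/(7*(-9)))*(12/(-3) + 88) = (8/7 - 3*(-1)/(7*9))*(12*(-1/3) + 88) = (8/7 - 1/7*(-1/3))*(-4 + 88) = (8/7 + 1/21)*84 = (25/21)*84 = 100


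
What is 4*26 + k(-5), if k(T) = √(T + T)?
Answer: 104 + I*√10 ≈ 104.0 + 3.1623*I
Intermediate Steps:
k(T) = √2*√T (k(T) = √(2*T) = √2*√T)
4*26 + k(-5) = 4*26 + √2*√(-5) = 104 + √2*(I*√5) = 104 + I*√10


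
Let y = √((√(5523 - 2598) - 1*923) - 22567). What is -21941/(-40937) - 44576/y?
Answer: 21941/40937 + 44576*I*√15/(15*√(1566 - √13)) ≈ 0.53597 + 291.18*I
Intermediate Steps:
y = √(-23490 + 15*√13) (y = √((√2925 - 923) - 22567) = √((15*√13 - 923) - 22567) = √((-923 + 15*√13) - 22567) = √(-23490 + 15*√13) ≈ 153.09*I)
-21941/(-40937) - 44576/y = -21941/(-40937) - 44576/√(-23490 + 15*√13) = -21941*(-1/40937) - 44576/√(-23490 + 15*√13) = 21941/40937 - 44576/√(-23490 + 15*√13)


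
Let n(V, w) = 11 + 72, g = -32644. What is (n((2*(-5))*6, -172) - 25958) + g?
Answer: -58519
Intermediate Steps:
n(V, w) = 83
(n((2*(-5))*6, -172) - 25958) + g = (83 - 25958) - 32644 = -25875 - 32644 = -58519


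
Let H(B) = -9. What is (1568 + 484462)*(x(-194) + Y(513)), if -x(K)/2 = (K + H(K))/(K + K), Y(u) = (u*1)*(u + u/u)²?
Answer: 6389669728198635/97 ≈ 6.5873e+13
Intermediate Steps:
Y(u) = u*(1 + u)² (Y(u) = u*(u + 1)² = u*(1 + u)²)
x(K) = -(-9 + K)/K (x(K) = -2*(K - 9)/(K + K) = -2*(-9 + K)/(2*K) = -2*(-9 + K)*1/(2*K) = -(-9 + K)/K)
(1568 + 484462)*(x(-194) + Y(513)) = (1568 + 484462)*((9 - 1*(-194))/(-194) + 513*(1 + 513)²) = 486030*(-(9 + 194)/194 + 513*514²) = 486030*(-1/194*203 + 513*264196) = 486030*(-203/194 + 135532548) = 486030*(26293314109/194) = 6389669728198635/97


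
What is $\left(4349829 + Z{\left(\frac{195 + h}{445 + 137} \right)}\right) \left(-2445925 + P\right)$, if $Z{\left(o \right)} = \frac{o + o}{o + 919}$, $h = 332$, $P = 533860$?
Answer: $- \frac{890576090595348447}{107077} \approx -8.3172 \cdot 10^{12}$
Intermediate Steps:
$Z{\left(o \right)} = \frac{2 o}{919 + o}$
$\left(4349829 + Z{\left(\frac{195 + h}{445 + 137} \right)}\right) \left(-2445925 + P\right) = \left(4349829 + \frac{2 \frac{195 + 332}{445 + 137}}{919 + \frac{195 + 332}{445 + 137}}\right) \left(-2445925 + 533860\right) = \left(4349829 + \frac{2 \cdot \frac{527}{582}}{919 + \frac{527}{582}}\right) \left(-1912065\right) = \left(4349829 + \frac{2 \cdot 527 \cdot \frac{1}{582}}{919 + 527 \cdot \frac{1}{582}}\right) \left(-1912065\right) = \left(4349829 + 2 \cdot \frac{527}{582} \frac{1}{919 + \frac{527}{582}}\right) \left(-1912065\right) = \left(4349829 + 2 \cdot \frac{527}{582} \frac{1}{\frac{535385}{582}}\right) \left(-1912065\right) = \left(4349829 + 2 \cdot \frac{527}{582} \cdot \frac{582}{535385}\right) \left(-1912065\right) = \left(4349829 + \frac{1054}{535385}\right) \left(-1912065\right) = \frac{2328833200219}{535385} \left(-1912065\right) = - \frac{890576090595348447}{107077}$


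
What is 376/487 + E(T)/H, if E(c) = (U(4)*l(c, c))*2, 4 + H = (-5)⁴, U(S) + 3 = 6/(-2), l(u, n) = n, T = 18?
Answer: 4752/11201 ≈ 0.42425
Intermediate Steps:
U(S) = -6 (U(S) = -3 + 6/(-2) = -3 + 6*(-½) = -3 - 3 = -6)
H = 621 (H = -4 + (-5)⁴ = -4 + 625 = 621)
E(c) = -12*c (E(c) = -6*c*2 = -12*c)
376/487 + E(T)/H = 376/487 - 12*18/621 = 376*(1/487) - 216*1/621 = 376/487 - 8/23 = 4752/11201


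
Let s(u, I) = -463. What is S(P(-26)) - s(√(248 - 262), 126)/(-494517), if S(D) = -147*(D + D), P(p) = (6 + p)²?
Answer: -58155199663/494517 ≈ -1.1760e+5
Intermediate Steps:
S(D) = -294*D
S(P(-26)) - s(√(248 - 262), 126)/(-494517) = -294*(6 - 26)² - (-463)/(-494517) = -294*(-20)² - (-463)*(-1)/494517 = -294*400 - 1*463/494517 = -117600 - 463/494517 = -58155199663/494517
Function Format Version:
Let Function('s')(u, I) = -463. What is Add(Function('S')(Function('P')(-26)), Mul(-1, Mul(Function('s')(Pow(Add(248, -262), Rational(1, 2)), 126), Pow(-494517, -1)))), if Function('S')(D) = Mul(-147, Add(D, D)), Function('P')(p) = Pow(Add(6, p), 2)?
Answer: Rational(-58155199663, 494517) ≈ -1.1760e+5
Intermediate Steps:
Function('S')(D) = Mul(-294, D) (Function('S')(D) = Mul(-147, Mul(2, D)) = Mul(-294, D))
Add(Function('S')(Function('P')(-26)), Mul(-1, Mul(Function('s')(Pow(Add(248, -262), Rational(1, 2)), 126), Pow(-494517, -1)))) = Add(Mul(-294, Pow(Add(6, -26), 2)), Mul(-1, Mul(-463, Pow(-494517, -1)))) = Add(Mul(-294, Pow(-20, 2)), Mul(-1, Mul(-463, Rational(-1, 494517)))) = Add(Mul(-294, 400), Mul(-1, Rational(463, 494517))) = Add(-117600, Rational(-463, 494517)) = Rational(-58155199663, 494517)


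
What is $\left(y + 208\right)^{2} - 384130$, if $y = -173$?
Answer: $-382905$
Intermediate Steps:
$\left(y + 208\right)^{2} - 384130 = \left(-173 + 208\right)^{2} - 384130 = 35^{2} - 384130 = 1225 - 384130 = -382905$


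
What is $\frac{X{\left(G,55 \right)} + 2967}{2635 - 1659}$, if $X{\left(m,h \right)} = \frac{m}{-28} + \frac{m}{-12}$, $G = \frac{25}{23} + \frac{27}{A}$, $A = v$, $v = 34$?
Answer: $\frac{97440793}{32055744} \approx 3.0397$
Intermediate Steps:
$A = 34$
$G = \frac{1471}{782}$ ($G = \frac{25}{23} + \frac{27}{34} = \frac{1471}{782} \approx 1.8811$)
$X{\left(m,h \right)} = - \frac{5 m}{42}$ ($X{\left(m,h \right)} = m \left(- \frac{1}{28}\right) + m \left(- \frac{1}{12}\right) = - \frac{m}{28} - \frac{m}{12} = - \frac{5 m}{42}$)
$\frac{X{\left(G,55 \right)} + 2967}{2635 - 1659} = \frac{\left(- \frac{5}{42}\right) \frac{1471}{782} + 2967}{2635 - 1659} = \frac{- \frac{7355}{32844} + 2967}{976} = \frac{97440793}{32844} \cdot \frac{1}{976} = \frac{97440793}{32055744}$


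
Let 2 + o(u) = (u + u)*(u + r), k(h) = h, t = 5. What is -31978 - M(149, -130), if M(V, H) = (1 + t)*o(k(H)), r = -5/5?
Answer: -236326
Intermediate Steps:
r = -1 (r = -5*⅕ = -1)
o(u) = -2 + 2*u*(-1 + u) (o(u) = -2 + (u + u)*(u - 1) = -2 + (2*u)*(-1 + u) = -2 + 2*u*(-1 + u))
M(V, H) = -12 - 12*H + 12*H² (M(V, H) = (1 + 5)*(-2 - 2*H + 2*H²) = 6*(-2 - 2*H + 2*H²) = -12 - 12*H + 12*H²)
-31978 - M(149, -130) = -31978 - (-12 - 12*(-130) + 12*(-130)²) = -31978 - (-12 + 1560 + 12*16900) = -31978 - (-12 + 1560 + 202800) = -31978 - 1*204348 = -31978 - 204348 = -236326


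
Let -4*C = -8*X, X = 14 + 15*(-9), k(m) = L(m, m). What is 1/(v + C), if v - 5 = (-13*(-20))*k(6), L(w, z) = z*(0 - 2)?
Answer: -1/3357 ≈ -0.00029788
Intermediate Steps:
L(w, z) = -2*z (L(w, z) = z*(-2) = -2*z)
k(m) = -2*m
X = -121 (X = 14 - 135 = -121)
v = -3115 (v = 5 + (-13*(-20))*(-2*6) = 5 + 260*(-12) = 5 - 3120 = -3115)
C = -242 (C = -(-2)*(-121) = -¼*968 = -242)
1/(v + C) = 1/(-3115 - 242) = 1/(-3357) = -1/3357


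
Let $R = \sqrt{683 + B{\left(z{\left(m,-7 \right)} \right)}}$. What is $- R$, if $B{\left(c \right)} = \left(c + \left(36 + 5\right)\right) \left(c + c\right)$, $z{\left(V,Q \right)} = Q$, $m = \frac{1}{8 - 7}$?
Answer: $- 3 \sqrt{23} \approx -14.387$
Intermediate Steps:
$m = 1$ ($m = 1^{-1} = 1$)
$B{\left(c \right)} = 2 c \left(41 + c\right)$ ($B{\left(c \right)} = \left(c + 41\right) 2 c = \left(41 + c\right) 2 c = 2 c \left(41 + c\right)$)
$R = 3 \sqrt{23}$ ($R = \sqrt{683 + 2 \left(-7\right) \left(41 - 7\right)} = \sqrt{683 + 2 \left(-7\right) 34} = \sqrt{683 - 476} = \sqrt{207} = 3 \sqrt{23} \approx 14.387$)
$- R = - 3 \sqrt{23}$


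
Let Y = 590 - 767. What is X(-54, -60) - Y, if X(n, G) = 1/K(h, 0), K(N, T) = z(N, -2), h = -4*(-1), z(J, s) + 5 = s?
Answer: 1238/7 ≈ 176.86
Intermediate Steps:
z(J, s) = -5 + s
h = 4
K(N, T) = -7 (K(N, T) = -5 - 2 = -7)
X(n, G) = -⅐ (X(n, G) = 1/(-7) = -⅐)
Y = -177
X(-54, -60) - Y = -⅐ - 1*(-177) = -⅐ + 177 = 1238/7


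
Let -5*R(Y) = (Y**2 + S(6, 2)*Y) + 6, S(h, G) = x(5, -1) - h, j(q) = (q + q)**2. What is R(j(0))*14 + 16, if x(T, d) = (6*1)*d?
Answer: -4/5 ≈ -0.80000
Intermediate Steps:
x(T, d) = 6*d
j(q) = 4*q**2 (j(q) = (2*q)**2 = 4*q**2)
S(h, G) = -6 - h (S(h, G) = 6*(-1) - h = -6 - h)
R(Y) = -6/5 - Y**2/5 + 12*Y/5 (R(Y) = -((Y**2 + (-6 - 1*6)*Y) + 6)/5 = -((Y**2 + (-6 - 6)*Y) + 6)/5 = -((Y**2 - 12*Y) + 6)/5 = -(6 + Y**2 - 12*Y)/5 = -6/5 - Y**2/5 + 12*Y/5)
R(j(0))*14 + 16 = (-6/5 - (4*0**2)**2/5 + 12*(4*0**2)/5)*14 + 16 = (-6/5 - (4*0)**2/5 + 12*(4*0)/5)*14 + 16 = (-6/5 - 1/5*0**2 + (12/5)*0)*14 + 16 = (-6/5 - 1/5*0 + 0)*14 + 16 = (-6/5 + 0 + 0)*14 + 16 = -6/5*14 + 16 = -84/5 + 16 = -4/5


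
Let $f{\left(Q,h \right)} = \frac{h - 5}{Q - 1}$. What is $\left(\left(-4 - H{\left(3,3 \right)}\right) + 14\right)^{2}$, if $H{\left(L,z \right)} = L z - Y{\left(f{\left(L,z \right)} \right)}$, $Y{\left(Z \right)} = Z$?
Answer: $0$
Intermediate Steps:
$f{\left(Q,h \right)} = \frac{-5 + h}{-1 + Q}$
$H{\left(L,z \right)} = L z - \frac{-5 + z}{-1 + L}$
$\left(\left(-4 - H{\left(3,3 \right)}\right) + 14\right)^{2} = \left(\left(-4 - \frac{5 - 3 + 3 \cdot 3 \left(-1 + 3\right)}{-1 + 3}\right) + 14\right)^{2} = \left(\left(-4 - \frac{5 - 3 + 3 \cdot 3 \cdot 2}{2}\right) + 14\right)^{2} = \left(\left(-4 - \frac{5 - 3 + 18}{2}\right) + 14\right)^{2} = \left(\left(-4 - \frac{1}{2} \cdot 20\right) + 14\right)^{2} = \left(\left(-4 - 10\right) + 14\right)^{2} = \left(-14 + 14\right)^{2} = 0^{2} = 0$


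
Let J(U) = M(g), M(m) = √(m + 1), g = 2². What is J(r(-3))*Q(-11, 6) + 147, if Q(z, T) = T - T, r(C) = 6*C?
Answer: 147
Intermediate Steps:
g = 4
M(m) = √(1 + m)
Q(z, T) = 0
J(U) = √5 (J(U) = √(1 + 4) = √5)
J(r(-3))*Q(-11, 6) + 147 = √5*0 + 147 = 0 + 147 = 147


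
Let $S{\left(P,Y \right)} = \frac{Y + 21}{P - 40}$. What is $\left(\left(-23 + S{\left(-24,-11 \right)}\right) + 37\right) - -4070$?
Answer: $\frac{130683}{32} \approx 4083.8$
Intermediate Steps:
$S{\left(P,Y \right)} = \frac{21 + Y}{-40 + P}$
$\left(\left(-23 + S{\left(-24,-11 \right)}\right) + 37\right) - -4070 = \left(\left(-23 + \frac{21 - 11}{-40 - 24}\right) + 37\right) - -4070 = \left(\left(-23 + \frac{1}{-64} \cdot 10\right) + 37\right) + 4070 = \left(\left(-23 - \frac{5}{32}\right) + 37\right) + 4070 = \left(- \frac{741}{32} + 37\right) + 4070 = \frac{443}{32} + 4070 = \frac{130683}{32}$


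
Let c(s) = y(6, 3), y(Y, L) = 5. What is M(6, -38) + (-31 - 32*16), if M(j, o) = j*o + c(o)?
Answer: -766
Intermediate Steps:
c(s) = 5
M(j, o) = 5 + j*o (M(j, o) = j*o + 5 = 5 + j*o)
M(6, -38) + (-31 - 32*16) = (5 + 6*(-38)) + (-31 - 32*16) = (5 - 228) + (-31 - 512) = -223 - 543 = -766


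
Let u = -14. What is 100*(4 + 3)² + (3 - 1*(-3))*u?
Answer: 4816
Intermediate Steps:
100*(4 + 3)² + (3 - 1*(-3))*u = 100*(4 + 3)² + (3 - 1*(-3))*(-14) = 100*7² + (3 + 3)*(-14) = 100*49 + 6*(-14) = 4900 - 84 = 4816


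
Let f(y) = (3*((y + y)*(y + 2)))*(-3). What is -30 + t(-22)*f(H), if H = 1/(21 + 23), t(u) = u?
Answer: -519/44 ≈ -11.795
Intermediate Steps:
H = 1/44 ≈ 0.022727
f(y) = -18*y*(2 + y) (f(y) = (3*((2*y)*(2 + y)))*(-3) = (3*(2*y*(2 + y)))*(-3) = (6*y*(2 + y))*(-3) = -18*y*(2 + y))
-30 + t(-22)*f(H) = -30 - (-396)*(2 + 1/44)/44 = -30 - (-396)*89/(44*44) = -30 - 22*(-801/968) = -30 + 801/44 = -519/44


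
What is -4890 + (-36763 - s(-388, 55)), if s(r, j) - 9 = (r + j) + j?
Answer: -41384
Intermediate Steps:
s(r, j) = 9 + r + 2*j (s(r, j) = 9 + ((r + j) + j) = 9 + ((j + r) + j) = 9 + (r + 2*j) = 9 + r + 2*j)
-4890 + (-36763 - s(-388, 55)) = -4890 + (-36763 - (9 - 388 + 2*55)) = -4890 + (-36763 - (9 - 388 + 110)) = -4890 + (-36763 - 1*(-269)) = -4890 + (-36763 + 269) = -4890 - 36494 = -41384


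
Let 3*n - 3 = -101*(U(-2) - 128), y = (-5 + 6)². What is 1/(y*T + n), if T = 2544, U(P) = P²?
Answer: 3/20159 ≈ 0.00014882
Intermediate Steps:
y = 1 (y = 1² = 1)
n = 12527/3 (n = 1 + (-101*((-2)² - 128))/3 = 1 + (-101*(4 - 128))/3 = 1 + (-101*(-124))/3 = 1 + (⅓)*12524 = 1 + 12524/3 = 12527/3 ≈ 4175.7)
1/(y*T + n) = 1/(1*2544 + 12527/3) = 1/(2544 + 12527/3) = 1/(20159/3) = 3/20159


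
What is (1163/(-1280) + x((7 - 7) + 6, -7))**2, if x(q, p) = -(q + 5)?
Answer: 232349049/1638400 ≈ 141.81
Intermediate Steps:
x(q, p) = -5 - q (x(q, p) = -(5 + q) = -5 - q)
(1163/(-1280) + x((7 - 7) + 6, -7))**2 = (1163/(-1280) + (-5 - ((7 - 7) + 6)))**2 = (1163*(-1/1280) + (-5 - (0 + 6)))**2 = (-1163/1280 + (-5 - 1*6))**2 = (-1163/1280 + (-5 - 6))**2 = (-1163/1280 - 11)**2 = (-15243/1280)**2 = 232349049/1638400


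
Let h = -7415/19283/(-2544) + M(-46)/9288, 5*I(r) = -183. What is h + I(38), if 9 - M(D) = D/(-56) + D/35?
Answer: -16212374321089/442975246560 ≈ -36.599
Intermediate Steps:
I(r) = -183/5 (I(r) = (1/5)*(-183) = -183/5)
M(D) = 9 - 3*D/280 (M(D) = 9 - (D/(-56) + D/35) = 9 - (D*(-1/56) + D*(1/35)) = 9 - (-D/56 + D/35) = 9 - 3*D/280)
h = 519703007/442975246560 (h = -7415/19283/(-2544) + (9 - 3/280*(-46))/9288 = -7415*1/19283*(-1/2544) + (9 + 69/140)*(1/9288) = -7415/19283*(-1/2544) + (1329/140)*(1/9288) = 7415/49055952 + 443/433440 = 519703007/442975246560 ≈ 0.0011732)
h + I(38) = 519703007/442975246560 - 183/5 = -16212374321089/442975246560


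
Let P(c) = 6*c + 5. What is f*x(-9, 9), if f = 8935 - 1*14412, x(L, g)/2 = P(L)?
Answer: 536746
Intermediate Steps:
P(c) = 5 + 6*c
x(L, g) = 10 + 12*L (x(L, g) = 2*(5 + 6*L) = 10 + 12*L)
f = -5477 (f = 8935 - 14412 = -5477)
f*x(-9, 9) = -5477*(10 + 12*(-9)) = -5477*(10 - 108) = -5477*(-98) = 536746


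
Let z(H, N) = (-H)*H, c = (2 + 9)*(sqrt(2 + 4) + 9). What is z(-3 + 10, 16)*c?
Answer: -4851 - 539*sqrt(6) ≈ -6171.3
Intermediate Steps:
c = 99 + 11*sqrt(6) (c = 11*(sqrt(6) + 9) = 11*(9 + sqrt(6)) = 99 + 11*sqrt(6) ≈ 125.94)
z(H, N) = -H**2
z(-3 + 10, 16)*c = (-(-3 + 10)**2)*(99 + 11*sqrt(6)) = (-1*7**2)*(99 + 11*sqrt(6)) = (-1*49)*(99 + 11*sqrt(6)) = -49*(99 + 11*sqrt(6)) = -4851 - 539*sqrt(6)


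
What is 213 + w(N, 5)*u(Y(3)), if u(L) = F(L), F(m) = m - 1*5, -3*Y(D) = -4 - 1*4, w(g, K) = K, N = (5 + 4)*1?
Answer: 604/3 ≈ 201.33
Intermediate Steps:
N = 9 (N = 9*1 = 9)
Y(D) = 8/3 (Y(D) = -(-4 - 1*4)/3 = -(-4 - 4)/3 = -⅓*(-8) = 8/3)
F(m) = -5 + m (F(m) = m - 5 = -5 + m)
u(L) = -5 + L
213 + w(N, 5)*u(Y(3)) = 213 + 5*(-5 + 8/3) = 213 + 5*(-7/3) = 213 - 35/3 = 604/3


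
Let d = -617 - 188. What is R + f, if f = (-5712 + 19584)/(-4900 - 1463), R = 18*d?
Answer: -30737914/2121 ≈ -14492.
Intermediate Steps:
d = -805
R = -14490 (R = 18*(-805) = -14490)
f = -4624/2121 (f = 13872/(-6363) = 13872*(-1/6363) = -4624/2121 ≈ -2.1801)
R + f = -14490 - 4624/2121 = -30737914/2121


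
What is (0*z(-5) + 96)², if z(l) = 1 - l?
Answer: 9216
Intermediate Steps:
(0*z(-5) + 96)² = (0*(1 - 1*(-5)) + 96)² = (0*(1 + 5) + 96)² = (0*6 + 96)² = (0 + 96)² = 96² = 9216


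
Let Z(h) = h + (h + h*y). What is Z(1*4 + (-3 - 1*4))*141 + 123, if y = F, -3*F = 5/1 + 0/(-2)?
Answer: -18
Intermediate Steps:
F = -5/3 (F = -(5/1 + 0/(-2))/3 = -(5*1 + 0*(-½))/3 = -(5 + 0)/3 = -⅓*5 = -5/3 ≈ -1.6667)
y = -5/3 ≈ -1.6667
Z(h) = h/3 (Z(h) = h + (h + h*(-5/3)) = h + (h - 5*h/3) = h - 2*h/3 = h/3)
Z(1*4 + (-3 - 1*4))*141 + 123 = ((1*4 + (-3 - 1*4))/3)*141 + 123 = ((4 + (-3 - 4))/3)*141 + 123 = ((4 - 7)/3)*141 + 123 = ((⅓)*(-3))*141 + 123 = -1*141 + 123 = -141 + 123 = -18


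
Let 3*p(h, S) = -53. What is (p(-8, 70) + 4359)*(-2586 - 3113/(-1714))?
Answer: -28843542992/2571 ≈ -1.1219e+7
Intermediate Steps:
p(h, S) = -53/3 (p(h, S) = (1/3)*(-53) = -53/3)
(p(-8, 70) + 4359)*(-2586 - 3113/(-1714)) = (-53/3 + 4359)*(-2586 - 3113/(-1714)) = 13024*(-2586 - 3113*(-1/1714))/3 = 13024*(-2586 + 3113/1714)/3 = (13024/3)*(-4429291/1714) = -28843542992/2571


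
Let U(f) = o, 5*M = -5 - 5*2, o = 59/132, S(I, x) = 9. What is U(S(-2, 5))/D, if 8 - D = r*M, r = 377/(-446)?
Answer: 13157/160842 ≈ 0.081801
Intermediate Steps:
r = -377/446 (r = 377*(-1/446) = -377/446 ≈ -0.84529)
o = 59/132 (o = 59*(1/132) = 59/132 ≈ 0.44697)
M = -3 (M = (-5 - 5*2)/5 = (-5 - 10)/5 = (1/5)*(-15) = -3)
U(f) = 59/132
D = 2437/446 (D = 8 - (-377)*(-3)/446 = 8 - 1*1131/446 = 8 - 1131/446 = 2437/446 ≈ 5.4641)
U(S(-2, 5))/D = 59/(132*(2437/446)) = (59/132)*(446/2437) = 13157/160842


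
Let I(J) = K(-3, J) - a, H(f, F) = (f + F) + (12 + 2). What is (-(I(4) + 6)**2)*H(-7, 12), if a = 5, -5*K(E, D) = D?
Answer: -19/25 ≈ -0.76000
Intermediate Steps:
K(E, D) = -D/5
H(f, F) = 14 + F + f (H(f, F) = (F + f) + 14 = 14 + F + f)
I(J) = -5 - J/5 (I(J) = -J/5 - 1*5 = -J/5 - 5 = -5 - J/5)
(-(I(4) + 6)**2)*H(-7, 12) = (-((-5 - 1/5*4) + 6)**2)*(14 + 12 - 7) = -((-5 - 4/5) + 6)**2*19 = -(-29/5 + 6)**2*19 = -(1/5)**2*19 = -1*1/25*19 = -1/25*19 = -19/25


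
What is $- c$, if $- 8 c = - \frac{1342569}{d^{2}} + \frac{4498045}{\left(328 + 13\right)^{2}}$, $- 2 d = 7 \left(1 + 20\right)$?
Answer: $- \frac{175754269717}{6700576344} \approx -26.23$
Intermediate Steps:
$d = - \frac{147}{2}$ ($d = - \frac{7 \left(1 + 20\right)}{2} = - \frac{7 \cdot 21}{2} = \left(- \frac{1}{2}\right) 147 = - \frac{147}{2} \approx -73.5$)
$c = \frac{175754269717}{6700576344}$ ($c = - \frac{- \frac{1342569}{\left(- \frac{147}{2}\right)^{2}} + \frac{4498045}{\left(328 + 13\right)^{2}}}{8} = - \frac{- \frac{1342569}{\frac{21609}{4}} + \frac{4498045}{341^{2}}}{8} = - \frac{\left(-1342569\right) \frac{4}{21609} + \frac{4498045}{116281}}{8} = - \frac{- \frac{1790092}{7203} + 4498045 \cdot \frac{1}{116281}}{8} = - \frac{- \frac{1790092}{7203} + \frac{4498045}{116281}}{8} = \left(- \frac{1}{8}\right) \left(- \frac{175754269717}{837572043}\right) = \frac{175754269717}{6700576344} \approx 26.23$)
$- c = \left(-1\right) \frac{175754269717}{6700576344} = - \frac{175754269717}{6700576344}$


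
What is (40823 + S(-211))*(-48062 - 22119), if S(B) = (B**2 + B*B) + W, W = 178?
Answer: -9126547783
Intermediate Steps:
S(B) = 178 + 2*B**2 (S(B) = (B**2 + B*B) + 178 = (B**2 + B**2) + 178 = 2*B**2 + 178 = 178 + 2*B**2)
(40823 + S(-211))*(-48062 - 22119) = (40823 + (178 + 2*(-211)**2))*(-48062 - 22119) = (40823 + (178 + 2*44521))*(-70181) = (40823 + (178 + 89042))*(-70181) = (40823 + 89220)*(-70181) = 130043*(-70181) = -9126547783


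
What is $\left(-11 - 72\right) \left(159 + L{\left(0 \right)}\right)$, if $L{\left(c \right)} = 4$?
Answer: $-13529$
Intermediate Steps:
$\left(-11 - 72\right) \left(159 + L{\left(0 \right)}\right) = \left(-11 - 72\right) \left(159 + 4\right) = \left(-83\right) 163 = -13529$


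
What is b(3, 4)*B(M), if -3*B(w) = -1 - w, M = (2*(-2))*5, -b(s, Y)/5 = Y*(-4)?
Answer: -1520/3 ≈ -506.67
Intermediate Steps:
b(s, Y) = 20*Y (b(s, Y) = -5*Y*(-4) = -(-20)*Y = 20*Y)
M = -20 (M = -4*5 = -20)
B(w) = 1/3 + w/3 (B(w) = -(-1 - w)/3 = 1/3 + w/3)
b(3, 4)*B(M) = (20*4)*(1/3 + (1/3)*(-20)) = 80*(1/3 - 20/3) = 80*(-19/3) = -1520/3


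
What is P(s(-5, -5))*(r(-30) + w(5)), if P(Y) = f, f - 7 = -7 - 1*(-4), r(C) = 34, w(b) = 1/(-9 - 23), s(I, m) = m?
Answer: 1087/8 ≈ 135.88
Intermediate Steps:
w(b) = -1/32 (w(b) = 1/(-32) = -1/32)
f = 4 (f = 7 + (-7 - 1*(-4)) = 7 + (-7 + 4) = 7 - 3 = 4)
P(Y) = 4
P(s(-5, -5))*(r(-30) + w(5)) = 4*(34 - 1/32) = 4*(1087/32) = 1087/8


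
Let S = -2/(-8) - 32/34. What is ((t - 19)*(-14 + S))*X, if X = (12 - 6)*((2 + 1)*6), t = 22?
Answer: -80919/17 ≈ -4759.9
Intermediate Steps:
S = -47/68 (S = -2*(-⅛) - 32*1/34 = ¼ - 16/17 = -47/68 ≈ -0.69118)
X = 108 (X = 6*(3*6) = 6*18 = 108)
((t - 19)*(-14 + S))*X = ((22 - 19)*(-14 - 47/68))*108 = (3*(-999/68))*108 = -2997/68*108 = -80919/17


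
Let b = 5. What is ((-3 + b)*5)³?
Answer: 1000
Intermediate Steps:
((-3 + b)*5)³ = ((-3 + 5)*5)³ = (2*5)³ = 10³ = 1000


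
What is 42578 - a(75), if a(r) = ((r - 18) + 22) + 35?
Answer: 42464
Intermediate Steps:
a(r) = 39 + r (a(r) = ((-18 + r) + 22) + 35 = (4 + r) + 35 = 39 + r)
42578 - a(75) = 42578 - (39 + 75) = 42578 - 1*114 = 42578 - 114 = 42464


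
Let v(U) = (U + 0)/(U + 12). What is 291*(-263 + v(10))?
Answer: -840408/11 ≈ -76401.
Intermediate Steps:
v(U) = U/(12 + U)
291*(-263 + v(10)) = 291*(-263 + 10/(12 + 10)) = 291*(-263 + 10/22) = 291*(-263 + 10*(1/22)) = 291*(-263 + 5/11) = 291*(-2888/11) = -840408/11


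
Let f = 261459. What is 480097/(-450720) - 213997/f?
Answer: -432706451/229716960 ≈ -1.8836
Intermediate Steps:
480097/(-450720) - 213997/f = 480097/(-450720) - 213997/261459 = 480097*(-1/450720) - 213997*1/261459 = -480097/450720 - 11263/13761 = -432706451/229716960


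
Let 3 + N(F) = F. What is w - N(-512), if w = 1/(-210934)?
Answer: 108631009/210934 ≈ 515.00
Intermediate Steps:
N(F) = -3 + F
w = -1/210934 ≈ -4.7408e-6
w - N(-512) = -1/210934 - (-3 - 512) = -1/210934 - 1*(-515) = -1/210934 + 515 = 108631009/210934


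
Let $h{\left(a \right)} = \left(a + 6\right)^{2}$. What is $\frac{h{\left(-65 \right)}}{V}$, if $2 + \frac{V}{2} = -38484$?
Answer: $- \frac{3481}{76972} \approx -0.045224$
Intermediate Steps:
$V = -76972$ ($V = -4 + 2 \left(-38484\right) = -4 - 76968 = -76972$)
$h{\left(a \right)} = \left(6 + a\right)^{2}$
$\frac{h{\left(-65 \right)}}{V} = \frac{\left(6 - 65\right)^{2}}{-76972} = \left(-59\right)^{2} \left(- \frac{1}{76972}\right) = 3481 \left(- \frac{1}{76972}\right) = - \frac{3481}{76972}$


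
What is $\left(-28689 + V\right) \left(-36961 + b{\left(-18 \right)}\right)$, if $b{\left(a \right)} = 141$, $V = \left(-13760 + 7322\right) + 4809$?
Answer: $1116308760$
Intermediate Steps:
$V = -1629$ ($V = -6438 + 4809 = -1629$)
$\left(-28689 + V\right) \left(-36961 + b{\left(-18 \right)}\right) = \left(-28689 - 1629\right) \left(-36961 + 141\right) = \left(-30318\right) \left(-36820\right) = 1116308760$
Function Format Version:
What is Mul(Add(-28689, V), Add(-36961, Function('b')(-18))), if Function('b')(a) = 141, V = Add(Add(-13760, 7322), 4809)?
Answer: 1116308760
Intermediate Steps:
V = -1629 (V = Add(-6438, 4809) = -1629)
Mul(Add(-28689, V), Add(-36961, Function('b')(-18))) = Mul(Add(-28689, -1629), Add(-36961, 141)) = Mul(-30318, -36820) = 1116308760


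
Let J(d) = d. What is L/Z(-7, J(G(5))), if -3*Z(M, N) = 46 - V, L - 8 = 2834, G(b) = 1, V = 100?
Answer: 1421/9 ≈ 157.89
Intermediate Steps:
L = 2842 (L = 8 + 2834 = 2842)
Z(M, N) = 18 (Z(M, N) = -(46 - 1*100)/3 = -(46 - 100)/3 = -⅓*(-54) = 18)
L/Z(-7, J(G(5))) = 2842/18 = 2842*(1/18) = 1421/9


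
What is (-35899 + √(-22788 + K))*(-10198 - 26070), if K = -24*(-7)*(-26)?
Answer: 1301984932 - 72536*I*√6789 ≈ 1.302e+9 - 5.9766e+6*I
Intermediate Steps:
K = -4368 (K = 168*(-26) = -4368)
(-35899 + √(-22788 + K))*(-10198 - 26070) = (-35899 + √(-22788 - 4368))*(-10198 - 26070) = (-35899 + √(-27156))*(-36268) = (-35899 + 2*I*√6789)*(-36268) = 1301984932 - 72536*I*√6789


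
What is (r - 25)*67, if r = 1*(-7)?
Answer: -2144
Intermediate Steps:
r = -7
(r - 25)*67 = (-7 - 25)*67 = -32*67 = -2144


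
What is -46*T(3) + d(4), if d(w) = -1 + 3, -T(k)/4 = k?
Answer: 554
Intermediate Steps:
T(k) = -4*k
d(w) = 2
-46*T(3) + d(4) = -(-184)*3 + 2 = -46*(-12) + 2 = 552 + 2 = 554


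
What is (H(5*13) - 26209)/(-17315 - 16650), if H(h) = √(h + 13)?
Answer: 26209/33965 - √78/33965 ≈ 0.77139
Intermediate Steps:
H(h) = √(13 + h)
(H(5*13) - 26209)/(-17315 - 16650) = (√(13 + 5*13) - 26209)/(-17315 - 16650) = (√(13 + 65) - 26209)/(-33965) = (√78 - 26209)*(-1/33965) = (-26209 + √78)*(-1/33965) = 26209/33965 - √78/33965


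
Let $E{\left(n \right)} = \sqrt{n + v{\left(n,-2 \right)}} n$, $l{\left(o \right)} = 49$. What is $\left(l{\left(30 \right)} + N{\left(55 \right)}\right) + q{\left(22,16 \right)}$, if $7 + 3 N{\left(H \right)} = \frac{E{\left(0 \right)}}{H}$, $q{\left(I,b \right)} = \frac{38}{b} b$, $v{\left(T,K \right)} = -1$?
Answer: $\frac{254}{3} \approx 84.667$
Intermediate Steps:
$q{\left(I,b \right)} = 38$
$E{\left(n \right)} = n \sqrt{-1 + n}$ ($E{\left(n \right)} = \sqrt{n - 1} n = \sqrt{-1 + n} n = n \sqrt{-1 + n}$)
$N{\left(H \right)} = - \frac{7}{3}$ ($N{\left(H \right)} = - \frac{7}{3} + \frac{0 \sqrt{-1 + 0} \frac{1}{H}}{3} = - \frac{7}{3} + \frac{0 \sqrt{-1} \frac{1}{H}}{3} = - \frac{7}{3} + \frac{0 i \frac{1}{H}}{3} = - \frac{7}{3} + \frac{0 \frac{1}{H}}{3} = - \frac{7}{3} + \frac{1}{3} \cdot 0 = - \frac{7}{3} + 0 = - \frac{7}{3}$)
$\left(l{\left(30 \right)} + N{\left(55 \right)}\right) + q{\left(22,16 \right)} = \left(49 - \frac{7}{3}\right) + 38 = \frac{140}{3} + 38 = \frac{254}{3}$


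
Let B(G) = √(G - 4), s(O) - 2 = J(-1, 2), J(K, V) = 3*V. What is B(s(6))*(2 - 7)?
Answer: -10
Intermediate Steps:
s(O) = 8 (s(O) = 2 + 3*2 = 2 + 6 = 8)
B(G) = √(-4 + G)
B(s(6))*(2 - 7) = √(-4 + 8)*(2 - 7) = √4*(-5) = 2*(-5) = -10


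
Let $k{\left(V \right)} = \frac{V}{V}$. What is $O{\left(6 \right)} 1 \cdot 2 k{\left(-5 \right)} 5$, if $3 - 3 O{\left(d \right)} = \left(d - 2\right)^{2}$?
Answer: $- \frac{130}{3} \approx -43.333$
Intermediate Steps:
$O{\left(d \right)} = 1 - \frac{\left(-2 + d\right)^{2}}{3}$ ($O{\left(d \right)} = 1 - \frac{\left(d - 2\right)^{2}}{3} = 1 - \frac{\left(-2 + d\right)^{2}}{3}$)
$k{\left(V \right)} = 1$
$O{\left(6 \right)} 1 \cdot 2 k{\left(-5 \right)} 5 = \left(1 - \frac{\left(-2 + 6\right)^{2}}{3}\right) 1 \cdot 2 \cdot 1 \cdot 5 = \left(1 - \frac{4^{2}}{3}\right) 1 \cdot 2 \cdot 1 \cdot 5 = \left(1 - \frac{16}{3}\right) 1 \cdot 2 \cdot 1 \cdot 5 = \left(- \frac{13}{3}\right) 1 \cdot 2 \cdot 1 \cdot 5 = \left(- \frac{13}{3}\right) 2 \cdot 1 \cdot 5 = \left(- \frac{26}{3}\right) 1 \cdot 5 = \left(- \frac{26}{3}\right) 5 = - \frac{130}{3}$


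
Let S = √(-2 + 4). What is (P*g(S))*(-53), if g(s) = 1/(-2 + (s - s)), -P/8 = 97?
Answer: -20564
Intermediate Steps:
P = -776 (P = -8*97 = -776)
S = √2 ≈ 1.4142
g(s) = -½ (g(s) = 1/(-2 + 0) = 1/(-2) = -½)
(P*g(S))*(-53) = -776*(-½)*(-53) = 388*(-53) = -20564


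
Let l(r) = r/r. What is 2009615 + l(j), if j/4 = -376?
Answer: 2009616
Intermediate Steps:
j = -1504 (j = 4*(-376) = -1504)
l(r) = 1
2009615 + l(j) = 2009615 + 1 = 2009616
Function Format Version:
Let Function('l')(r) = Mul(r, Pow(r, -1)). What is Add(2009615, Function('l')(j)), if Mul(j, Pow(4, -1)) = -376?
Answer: 2009616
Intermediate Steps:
j = -1504 (j = Mul(4, -376) = -1504)
Function('l')(r) = 1
Add(2009615, Function('l')(j)) = Add(2009615, 1) = 2009616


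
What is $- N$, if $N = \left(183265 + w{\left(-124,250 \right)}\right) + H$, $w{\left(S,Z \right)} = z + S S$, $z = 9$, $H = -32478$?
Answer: $-166172$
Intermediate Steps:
$w{\left(S,Z \right)} = 9 + S^{2}$ ($w{\left(S,Z \right)} = 9 + S S = 9 + S^{2}$)
$N = 166172$ ($N = \left(183265 + \left(9 + \left(-124\right)^{2}\right)\right) - 32478 = \left(183265 + \left(9 + 15376\right)\right) - 32478 = \left(183265 + 15385\right) - 32478 = 198650 - 32478 = 166172$)
$- N = \left(-1\right) 166172 = -166172$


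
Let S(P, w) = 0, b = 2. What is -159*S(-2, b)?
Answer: 0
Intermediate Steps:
-159*S(-2, b) = -159*0 = 0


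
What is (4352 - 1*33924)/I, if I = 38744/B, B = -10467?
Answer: 77382531/9686 ≈ 7989.1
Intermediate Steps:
I = -38744/10467 (I = 38744/(-10467) = 38744*(-1/10467) = -38744/10467 ≈ -3.7015)
(4352 - 1*33924)/I = (4352 - 1*33924)/(-38744/10467) = (4352 - 33924)*(-10467/38744) = -29572*(-10467/38744) = 77382531/9686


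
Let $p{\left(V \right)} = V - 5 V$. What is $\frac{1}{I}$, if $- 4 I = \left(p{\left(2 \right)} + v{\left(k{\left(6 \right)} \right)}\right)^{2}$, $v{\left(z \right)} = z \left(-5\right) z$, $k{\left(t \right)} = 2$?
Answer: $- \frac{1}{196} \approx -0.005102$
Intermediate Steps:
$v{\left(z \right)} = - 5 z^{2}$ ($v{\left(z \right)} = - 5 z z = - 5 z^{2}$)
$p{\left(V \right)} = - 4 V$
$I = -196$ ($I = - \frac{\left(\left(-4\right) 2 - 5 \cdot 2^{2}\right)^{2}}{4} = - \frac{\left(-8 - 20\right)^{2}}{4} = - \frac{\left(-28\right)^{2}}{4} = \left(- \frac{1}{4}\right) 784 = -196$)
$\frac{1}{I} = \frac{1}{-196} = - \frac{1}{196}$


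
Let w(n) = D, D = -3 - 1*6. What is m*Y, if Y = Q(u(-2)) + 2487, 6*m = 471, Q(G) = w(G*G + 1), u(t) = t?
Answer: 194523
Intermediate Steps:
D = -9 (D = -3 - 6 = -9)
w(n) = -9
Q(G) = -9
m = 157/2 (m = (1/6)*471 = 157/2 ≈ 78.500)
Y = 2478 (Y = -9 + 2487 = 2478)
m*Y = (157/2)*2478 = 194523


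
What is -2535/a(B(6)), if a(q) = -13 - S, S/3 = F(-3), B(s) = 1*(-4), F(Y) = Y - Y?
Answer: 195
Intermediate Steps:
F(Y) = 0
B(s) = -4
S = 0 (S = 3*0 = 0)
a(q) = -13 (a(q) = -13 - 1*0 = -13 + 0 = -13)
-2535/a(B(6)) = -2535/(-13) = -2535*(-1/13) = 195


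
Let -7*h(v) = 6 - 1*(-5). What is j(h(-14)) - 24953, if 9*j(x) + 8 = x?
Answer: -1572106/63 ≈ -24954.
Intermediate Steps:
h(v) = -11/7 (h(v) = -(6 - 1*(-5))/7 = -(6 + 5)/7 = -⅐*11 = -11/7)
j(x) = -8/9 + x/9
j(h(-14)) - 24953 = (-8/9 + (⅑)*(-11/7)) - 24953 = (-8/9 - 11/63) - 24953 = -67/63 - 24953 = -1572106/63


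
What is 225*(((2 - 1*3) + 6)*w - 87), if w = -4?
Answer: -24075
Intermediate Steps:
225*(((2 - 1*3) + 6)*w - 87) = 225*(((2 - 1*3) + 6)*(-4) - 87) = 225*(((2 - 3) + 6)*(-4) - 87) = 225*((-1 + 6)*(-4) - 87) = 225*(5*(-4) - 87) = 225*(-20 - 87) = 225*(-107) = -24075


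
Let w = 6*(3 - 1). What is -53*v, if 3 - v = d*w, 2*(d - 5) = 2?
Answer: 3657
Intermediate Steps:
d = 6 (d = 5 + (1/2)*2 = 5 + 1 = 6)
w = 12 (w = 6*2 = 12)
v = -69 (v = 3 - 6*12 = 3 - 1*72 = 3 - 72 = -69)
-53*v = -53*(-69) = 3657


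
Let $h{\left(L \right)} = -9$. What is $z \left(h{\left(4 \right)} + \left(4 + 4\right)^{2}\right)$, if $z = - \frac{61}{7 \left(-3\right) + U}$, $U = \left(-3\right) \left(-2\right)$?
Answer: $\frac{671}{3} \approx 223.67$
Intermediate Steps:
$U = 6$
$z = \frac{61}{15}$ ($z = - \frac{61}{7 \left(-3\right) + 6} = - \frac{61}{-21 + 6} = - \frac{61}{-15} = \left(-61\right) \left(- \frac{1}{15}\right) = \frac{61}{15} \approx 4.0667$)
$z \left(h{\left(4 \right)} + \left(4 + 4\right)^{2}\right) = \frac{61 \left(-9 + \left(4 + 4\right)^{2}\right)}{15} = \frac{61 \left(-9 + 8^{2}\right)}{15} = \frac{61 \left(-9 + 64\right)}{15} = \frac{61}{15} \cdot 55 = \frac{671}{3}$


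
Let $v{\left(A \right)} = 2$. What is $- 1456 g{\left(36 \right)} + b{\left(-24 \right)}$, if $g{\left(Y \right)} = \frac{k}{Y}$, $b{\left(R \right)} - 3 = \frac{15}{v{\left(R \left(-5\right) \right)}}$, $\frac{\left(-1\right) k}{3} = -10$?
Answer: $- \frac{7217}{6} \approx -1202.8$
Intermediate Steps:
$k = 30$ ($k = \left(-3\right) \left(-10\right) = 30$)
$b{\left(R \right)} = \frac{21}{2}$ ($b{\left(R \right)} = 3 + \frac{15}{2} = \frac{21}{2}$)
$g{\left(Y \right)} = \frac{30}{Y}$
$- 1456 g{\left(36 \right)} + b{\left(-24 \right)} = - 1456 \cdot \frac{30}{36} + \frac{21}{2} = - 1456 \cdot 30 \cdot \frac{1}{36} + \frac{21}{2} = \left(-1456\right) \frac{5}{6} + \frac{21}{2} = - \frac{3640}{3} + \frac{21}{2} = - \frac{7217}{6}$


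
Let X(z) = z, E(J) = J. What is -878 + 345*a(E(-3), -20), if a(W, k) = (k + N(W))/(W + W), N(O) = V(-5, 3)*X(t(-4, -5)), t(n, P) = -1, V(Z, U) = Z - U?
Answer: -188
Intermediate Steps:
N(O) = 8 (N(O) = (-5 - 1*3)*(-1) = (-5 - 3)*(-1) = -8*(-1) = 8)
a(W, k) = (8 + k)/(2*W) (a(W, k) = (k + 8)/(W + W) = (8 + k)/((2*W)) = (8 + k)*(1/(2*W)) = (8 + k)/(2*W))
-878 + 345*a(E(-3), -20) = -878 + 345*((½)*(8 - 20)/(-3)) = -878 + 345*((½)*(-⅓)*(-12)) = -878 + 345*2 = -878 + 690 = -188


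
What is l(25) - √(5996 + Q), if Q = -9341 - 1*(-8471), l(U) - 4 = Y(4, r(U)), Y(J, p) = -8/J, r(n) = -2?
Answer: 2 - √5126 ≈ -69.596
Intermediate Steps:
l(U) = 2 (l(U) = 4 - 8/4 = 4 - 8*¼ = 4 - 2 = 2)
Q = -870 (Q = -9341 + 8471 = -870)
l(25) - √(5996 + Q) = 2 - √(5996 - 870) = 2 - √5126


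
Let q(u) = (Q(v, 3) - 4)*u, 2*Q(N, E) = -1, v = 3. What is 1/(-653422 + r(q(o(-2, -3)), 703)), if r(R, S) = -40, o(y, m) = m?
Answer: -1/653462 ≈ -1.5303e-6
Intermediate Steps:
Q(N, E) = -½ (Q(N, E) = (½)*(-1) = -½)
q(u) = -9*u/2 (q(u) = (-½ - 4)*u = -9*u/2)
1/(-653422 + r(q(o(-2, -3)), 703)) = 1/(-653422 - 40) = 1/(-653462) = -1/653462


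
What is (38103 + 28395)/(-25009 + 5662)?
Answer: -22166/6449 ≈ -3.4371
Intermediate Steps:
(38103 + 28395)/(-25009 + 5662) = 66498/(-19347) = 66498*(-1/19347) = -22166/6449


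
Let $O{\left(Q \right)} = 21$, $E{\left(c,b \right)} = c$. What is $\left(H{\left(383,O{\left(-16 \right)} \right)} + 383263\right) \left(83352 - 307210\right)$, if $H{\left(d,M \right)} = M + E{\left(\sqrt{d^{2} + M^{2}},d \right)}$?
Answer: $-85801189672 - 223858 \sqrt{147130} \approx -8.5887 \cdot 10^{10}$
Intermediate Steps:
$H{\left(d,M \right)} = M + \sqrt{M^{2} + d^{2}}$ ($H{\left(d,M \right)} = M + \sqrt{d^{2} + M^{2}} = M + \sqrt{M^{2} + d^{2}}$)
$\left(H{\left(383,O{\left(-16 \right)} \right)} + 383263\right) \left(83352 - 307210\right) = \left(\left(21 + \sqrt{21^{2} + 383^{2}}\right) + 383263\right) \left(83352 - 307210\right) = \left(\left(21 + \sqrt{441 + 146689}\right) + 383263\right) \left(-223858\right) = \left(\left(21 + \sqrt{147130}\right) + 383263\right) \left(-223858\right) = \left(383284 + \sqrt{147130}\right) \left(-223858\right) = -85801189672 - 223858 \sqrt{147130}$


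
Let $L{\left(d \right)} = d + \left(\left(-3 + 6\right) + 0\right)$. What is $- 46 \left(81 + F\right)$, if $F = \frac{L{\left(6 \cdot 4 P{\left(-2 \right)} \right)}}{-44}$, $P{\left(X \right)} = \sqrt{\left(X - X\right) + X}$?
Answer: $- \frac{81903}{22} + \frac{276 i \sqrt{2}}{11} \approx -3722.9 + 35.484 i$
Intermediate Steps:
$P{\left(X \right)} = \sqrt{X}$ ($P{\left(X \right)} = \sqrt{0 + X} = \sqrt{X}$)
$L{\left(d \right)} = 3 + d$ ($L{\left(d \right)} = d + \left(3 + 0\right) = d + 3 = 3 + d$)
$F = - \frac{3}{44} - \frac{6 i \sqrt{2}}{11}$ ($F = \frac{3 + 6 \cdot 4 \sqrt{-2}}{-44} = \left(3 + 24 i \sqrt{2}\right) \left(- \frac{1}{44}\right) = - \frac{3}{44} - \frac{6 i \sqrt{2}}{11} \approx -0.068182 - 0.77139 i$)
$- 46 \left(81 + F\right) = - 46 \left(81 - \left(\frac{3}{44} + \frac{6 i \sqrt{2}}{11}\right)\right) = - 46 \left(\frac{3561}{44} - \frac{6 i \sqrt{2}}{11}\right) = - \frac{81903}{22} + \frac{276 i \sqrt{2}}{11}$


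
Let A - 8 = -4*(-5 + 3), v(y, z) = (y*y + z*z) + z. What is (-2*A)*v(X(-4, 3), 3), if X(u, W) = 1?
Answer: -416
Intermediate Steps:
v(y, z) = z + y**2 + z**2 (v(y, z) = (y**2 + z**2) + z = z + y**2 + z**2)
A = 16 (A = 8 - 4*(-5 + 3) = 8 - 4*(-2) = 8 + 8 = 16)
(-2*A)*v(X(-4, 3), 3) = (-2*16)*(3 + 1**2 + 3**2) = -32*(3 + 1 + 9) = -32*13 = -416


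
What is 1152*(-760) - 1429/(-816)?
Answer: -714422891/816 ≈ -8.7552e+5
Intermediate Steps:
1152*(-760) - 1429/(-816) = -875520 - 1429*(-1/816) = -875520 + 1429/816 = -714422891/816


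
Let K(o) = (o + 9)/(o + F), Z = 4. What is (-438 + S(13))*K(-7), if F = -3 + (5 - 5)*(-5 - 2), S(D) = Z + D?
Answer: 421/5 ≈ 84.200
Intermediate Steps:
S(D) = 4 + D
F = -3 (F = -3 + 0*(-7) = -3 + 0 = -3)
K(o) = (9 + o)/(-3 + o) (K(o) = (o + 9)/(o - 3) = (9 + o)/(-3 + o))
(-438 + S(13))*K(-7) = (-438 + (4 + 13))*((9 - 7)/(-3 - 7)) = (-438 + 17)*(2/(-10)) = -(-421)*2/10 = -421*(-⅕) = 421/5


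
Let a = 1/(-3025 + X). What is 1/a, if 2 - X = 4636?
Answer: -7659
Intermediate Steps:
X = -4634 (X = 2 - 1*4636 = 2 - 4636 = -4634)
a = -1/7659 (a = 1/(-3025 - 4634) = 1/(-7659) = -1/7659 ≈ -0.00013057)
1/a = 1/(-1/7659) = -7659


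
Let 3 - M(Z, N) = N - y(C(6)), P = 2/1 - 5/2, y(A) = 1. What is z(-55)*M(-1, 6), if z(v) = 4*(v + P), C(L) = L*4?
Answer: 444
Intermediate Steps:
C(L) = 4*L
P = -½ (P = 2*1 - 5*½ = 2 - 5/2 = -½ ≈ -0.50000)
z(v) = -2 + 4*v (z(v) = 4*(v - ½) = 4*(-½ + v) = -2 + 4*v)
M(Z, N) = 4 - N (M(Z, N) = 3 - (N - 1*1) = 3 - (N - 1) = 3 - (-1 + N) = 3 + (1 - N) = 4 - N)
z(-55)*M(-1, 6) = (-2 + 4*(-55))*(4 - 1*6) = (-2 - 220)*(4 - 6) = -222*(-2) = 444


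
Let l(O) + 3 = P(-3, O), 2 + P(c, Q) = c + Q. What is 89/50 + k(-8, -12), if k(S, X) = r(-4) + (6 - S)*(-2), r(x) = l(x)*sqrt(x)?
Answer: -1311/50 - 24*I ≈ -26.22 - 24.0*I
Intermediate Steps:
P(c, Q) = -2 + Q + c (P(c, Q) = -2 + (c + Q) = -2 + (Q + c) = -2 + Q + c)
l(O) = -8 + O (l(O) = -3 + (-2 + O - 3) = -3 + (-5 + O) = -8 + O)
r(x) = sqrt(x)*(-8 + x) (r(x) = (-8 + x)*sqrt(x) = sqrt(x)*(-8 + x))
k(S, X) = -12 - 24*I + 2*S (k(S, X) = sqrt(-4)*(-8 - 4) + (6 - S)*(-2) = (2*I)*(-12) + (-12 + 2*S) = -24*I + (-12 + 2*S) = -12 - 24*I + 2*S)
89/50 + k(-8, -12) = 89/50 + (-12 - 24*I + 2*(-8)) = (1/50)*89 + (-12 - 24*I - 16) = 89/50 + (-28 - 24*I) = -1311/50 - 24*I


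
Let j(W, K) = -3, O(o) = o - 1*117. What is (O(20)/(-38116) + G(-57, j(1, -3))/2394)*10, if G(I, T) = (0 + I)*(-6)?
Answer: 193975/133406 ≈ 1.4540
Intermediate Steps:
O(o) = -117 + o (O(o) = o - 117 = -117 + o)
G(I, T) = -6*I (G(I, T) = I*(-6) = -6*I)
(O(20)/(-38116) + G(-57, j(1, -3))/2394)*10 = ((-117 + 20)/(-38116) - 6*(-57)/2394)*10 = (-97*(-1/38116) + 342*(1/2394))*10 = (97/38116 + ⅐)*10 = (38795/266812)*10 = 193975/133406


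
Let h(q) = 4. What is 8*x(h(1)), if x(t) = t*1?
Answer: 32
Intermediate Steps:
x(t) = t
8*x(h(1)) = 8*4 = 32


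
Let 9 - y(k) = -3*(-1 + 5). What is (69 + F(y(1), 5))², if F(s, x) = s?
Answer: 8100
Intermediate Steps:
y(k) = 21 (y(k) = 9 - (-3)*(-1 + 5) = 9 - (-3)*4 = 9 - 1*(-12) = 9 + 12 = 21)
(69 + F(y(1), 5))² = (69 + 21)² = 90² = 8100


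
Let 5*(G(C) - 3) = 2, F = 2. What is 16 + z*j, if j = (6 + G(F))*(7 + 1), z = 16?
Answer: 6096/5 ≈ 1219.2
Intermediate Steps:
G(C) = 17/5 (G(C) = 3 + (⅕)*2 = 3 + ⅖ = 17/5)
j = 376/5 (j = (6 + 17/5)*(7 + 1) = (47/5)*8 = 376/5 ≈ 75.200)
16 + z*j = 16 + 16*(376/5) = 16 + 6016/5 = 6096/5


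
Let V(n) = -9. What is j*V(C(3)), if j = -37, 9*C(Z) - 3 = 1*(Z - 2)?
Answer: 333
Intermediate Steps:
C(Z) = ⅑ + Z/9 (C(Z) = ⅓ + (1*(Z - 2))/9 = ⅓ + (1*(-2 + Z))/9 = ⅓ + (-2 + Z)/9 = ⅓ + (-2/9 + Z/9) = ⅑ + Z/9)
j*V(C(3)) = -37*(-9) = 333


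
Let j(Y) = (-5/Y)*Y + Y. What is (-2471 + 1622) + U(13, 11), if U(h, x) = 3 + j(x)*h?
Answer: -768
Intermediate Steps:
j(Y) = -5 + Y
U(h, x) = 3 + h*(-5 + x) (U(h, x) = 3 + (-5 + x)*h = 3 + h*(-5 + x))
(-2471 + 1622) + U(13, 11) = (-2471 + 1622) + (3 + 13*(-5 + 11)) = -849 + (3 + 13*6) = -849 + (3 + 78) = -849 + 81 = -768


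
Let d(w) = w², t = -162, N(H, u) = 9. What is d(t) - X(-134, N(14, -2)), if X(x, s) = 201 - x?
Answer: 25909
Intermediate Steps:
d(t) - X(-134, N(14, -2)) = (-162)² - (201 - 1*(-134)) = 26244 - (201 + 134) = 26244 - 1*335 = 26244 - 335 = 25909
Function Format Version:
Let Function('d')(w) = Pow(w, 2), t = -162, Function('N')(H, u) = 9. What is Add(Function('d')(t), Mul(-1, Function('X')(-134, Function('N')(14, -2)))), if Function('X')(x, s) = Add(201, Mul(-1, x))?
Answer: 25909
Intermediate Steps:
Add(Function('d')(t), Mul(-1, Function('X')(-134, Function('N')(14, -2)))) = Add(Pow(-162, 2), Mul(-1, Add(201, Mul(-1, -134)))) = Add(26244, Mul(-1, Add(201, 134))) = Add(26244, Mul(-1, 335)) = Add(26244, -335) = 25909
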